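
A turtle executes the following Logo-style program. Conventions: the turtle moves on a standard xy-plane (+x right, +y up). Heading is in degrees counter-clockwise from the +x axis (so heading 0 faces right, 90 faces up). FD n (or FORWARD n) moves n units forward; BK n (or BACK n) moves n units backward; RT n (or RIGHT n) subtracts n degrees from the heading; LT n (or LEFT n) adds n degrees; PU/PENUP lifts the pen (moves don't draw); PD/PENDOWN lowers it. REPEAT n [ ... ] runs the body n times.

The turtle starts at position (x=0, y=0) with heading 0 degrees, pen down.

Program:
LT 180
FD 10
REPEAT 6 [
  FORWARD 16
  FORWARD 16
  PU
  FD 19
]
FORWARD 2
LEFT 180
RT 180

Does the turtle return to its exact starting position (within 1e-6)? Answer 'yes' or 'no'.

Executing turtle program step by step:
Start: pos=(0,0), heading=0, pen down
LT 180: heading 0 -> 180
FD 10: (0,0) -> (-10,0) [heading=180, draw]
REPEAT 6 [
  -- iteration 1/6 --
  FD 16: (-10,0) -> (-26,0) [heading=180, draw]
  FD 16: (-26,0) -> (-42,0) [heading=180, draw]
  PU: pen up
  FD 19: (-42,0) -> (-61,0) [heading=180, move]
  -- iteration 2/6 --
  FD 16: (-61,0) -> (-77,0) [heading=180, move]
  FD 16: (-77,0) -> (-93,0) [heading=180, move]
  PU: pen up
  FD 19: (-93,0) -> (-112,0) [heading=180, move]
  -- iteration 3/6 --
  FD 16: (-112,0) -> (-128,0) [heading=180, move]
  FD 16: (-128,0) -> (-144,0) [heading=180, move]
  PU: pen up
  FD 19: (-144,0) -> (-163,0) [heading=180, move]
  -- iteration 4/6 --
  FD 16: (-163,0) -> (-179,0) [heading=180, move]
  FD 16: (-179,0) -> (-195,0) [heading=180, move]
  PU: pen up
  FD 19: (-195,0) -> (-214,0) [heading=180, move]
  -- iteration 5/6 --
  FD 16: (-214,0) -> (-230,0) [heading=180, move]
  FD 16: (-230,0) -> (-246,0) [heading=180, move]
  PU: pen up
  FD 19: (-246,0) -> (-265,0) [heading=180, move]
  -- iteration 6/6 --
  FD 16: (-265,0) -> (-281,0) [heading=180, move]
  FD 16: (-281,0) -> (-297,0) [heading=180, move]
  PU: pen up
  FD 19: (-297,0) -> (-316,0) [heading=180, move]
]
FD 2: (-316,0) -> (-318,0) [heading=180, move]
LT 180: heading 180 -> 0
RT 180: heading 0 -> 180
Final: pos=(-318,0), heading=180, 3 segment(s) drawn

Start position: (0, 0)
Final position: (-318, 0)
Distance = 318; >= 1e-6 -> NOT closed

Answer: no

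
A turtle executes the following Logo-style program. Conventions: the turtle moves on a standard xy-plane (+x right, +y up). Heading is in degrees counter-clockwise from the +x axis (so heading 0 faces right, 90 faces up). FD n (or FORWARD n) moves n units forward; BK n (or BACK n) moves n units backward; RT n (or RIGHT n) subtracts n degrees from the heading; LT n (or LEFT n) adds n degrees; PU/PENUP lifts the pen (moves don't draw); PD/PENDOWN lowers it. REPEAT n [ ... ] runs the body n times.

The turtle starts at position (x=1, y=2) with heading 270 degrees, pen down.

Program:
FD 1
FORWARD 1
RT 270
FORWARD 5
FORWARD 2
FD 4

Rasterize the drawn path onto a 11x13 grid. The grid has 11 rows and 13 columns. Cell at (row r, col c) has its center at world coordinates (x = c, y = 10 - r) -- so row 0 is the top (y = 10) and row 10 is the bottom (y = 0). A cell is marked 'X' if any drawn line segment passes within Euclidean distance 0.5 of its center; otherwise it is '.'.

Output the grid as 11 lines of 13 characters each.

Answer: .............
.............
.............
.............
.............
.............
.............
.............
.X...........
.X...........
.XXXXXXXXXXXX

Derivation:
Segment 0: (1,2) -> (1,1)
Segment 1: (1,1) -> (1,0)
Segment 2: (1,0) -> (6,0)
Segment 3: (6,0) -> (8,0)
Segment 4: (8,0) -> (12,0)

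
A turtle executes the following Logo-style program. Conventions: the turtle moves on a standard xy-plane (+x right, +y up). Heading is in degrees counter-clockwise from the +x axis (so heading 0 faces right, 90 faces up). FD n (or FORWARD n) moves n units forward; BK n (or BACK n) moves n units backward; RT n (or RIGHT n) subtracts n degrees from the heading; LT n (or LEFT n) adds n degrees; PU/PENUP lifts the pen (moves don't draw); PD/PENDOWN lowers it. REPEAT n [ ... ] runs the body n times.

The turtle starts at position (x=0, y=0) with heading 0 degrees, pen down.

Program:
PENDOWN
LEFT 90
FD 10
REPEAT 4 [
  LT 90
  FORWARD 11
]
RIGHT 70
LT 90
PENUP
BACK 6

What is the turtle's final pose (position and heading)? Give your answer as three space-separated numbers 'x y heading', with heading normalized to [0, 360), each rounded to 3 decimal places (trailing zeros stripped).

Executing turtle program step by step:
Start: pos=(0,0), heading=0, pen down
PD: pen down
LT 90: heading 0 -> 90
FD 10: (0,0) -> (0,10) [heading=90, draw]
REPEAT 4 [
  -- iteration 1/4 --
  LT 90: heading 90 -> 180
  FD 11: (0,10) -> (-11,10) [heading=180, draw]
  -- iteration 2/4 --
  LT 90: heading 180 -> 270
  FD 11: (-11,10) -> (-11,-1) [heading=270, draw]
  -- iteration 3/4 --
  LT 90: heading 270 -> 0
  FD 11: (-11,-1) -> (0,-1) [heading=0, draw]
  -- iteration 4/4 --
  LT 90: heading 0 -> 90
  FD 11: (0,-1) -> (0,10) [heading=90, draw]
]
RT 70: heading 90 -> 20
LT 90: heading 20 -> 110
PU: pen up
BK 6: (0,10) -> (2.052,4.362) [heading=110, move]
Final: pos=(2.052,4.362), heading=110, 5 segment(s) drawn

Answer: 2.052 4.362 110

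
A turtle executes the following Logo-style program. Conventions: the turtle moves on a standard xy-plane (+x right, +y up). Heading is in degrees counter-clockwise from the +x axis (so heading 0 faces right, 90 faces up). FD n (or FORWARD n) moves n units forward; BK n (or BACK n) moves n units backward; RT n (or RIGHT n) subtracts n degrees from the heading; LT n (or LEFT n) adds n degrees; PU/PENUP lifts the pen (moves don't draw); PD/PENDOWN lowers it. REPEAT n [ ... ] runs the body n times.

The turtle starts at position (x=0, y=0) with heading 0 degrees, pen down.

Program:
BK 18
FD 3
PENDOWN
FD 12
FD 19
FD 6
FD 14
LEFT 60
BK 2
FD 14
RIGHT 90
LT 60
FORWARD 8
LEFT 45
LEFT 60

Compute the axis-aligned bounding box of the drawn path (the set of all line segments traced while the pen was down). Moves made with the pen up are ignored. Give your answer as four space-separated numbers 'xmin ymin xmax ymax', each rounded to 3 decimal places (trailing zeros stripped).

Answer: -18 -1.732 48.928 14.392

Derivation:
Executing turtle program step by step:
Start: pos=(0,0), heading=0, pen down
BK 18: (0,0) -> (-18,0) [heading=0, draw]
FD 3: (-18,0) -> (-15,0) [heading=0, draw]
PD: pen down
FD 12: (-15,0) -> (-3,0) [heading=0, draw]
FD 19: (-3,0) -> (16,0) [heading=0, draw]
FD 6: (16,0) -> (22,0) [heading=0, draw]
FD 14: (22,0) -> (36,0) [heading=0, draw]
LT 60: heading 0 -> 60
BK 2: (36,0) -> (35,-1.732) [heading=60, draw]
FD 14: (35,-1.732) -> (42,10.392) [heading=60, draw]
RT 90: heading 60 -> 330
LT 60: heading 330 -> 30
FD 8: (42,10.392) -> (48.928,14.392) [heading=30, draw]
LT 45: heading 30 -> 75
LT 60: heading 75 -> 135
Final: pos=(48.928,14.392), heading=135, 9 segment(s) drawn

Segment endpoints: x in {-18, -15, -3, 0, 16, 22, 35, 36, 42, 48.928}, y in {-1.732, 0, 10.392, 14.392}
xmin=-18, ymin=-1.732, xmax=48.928, ymax=14.392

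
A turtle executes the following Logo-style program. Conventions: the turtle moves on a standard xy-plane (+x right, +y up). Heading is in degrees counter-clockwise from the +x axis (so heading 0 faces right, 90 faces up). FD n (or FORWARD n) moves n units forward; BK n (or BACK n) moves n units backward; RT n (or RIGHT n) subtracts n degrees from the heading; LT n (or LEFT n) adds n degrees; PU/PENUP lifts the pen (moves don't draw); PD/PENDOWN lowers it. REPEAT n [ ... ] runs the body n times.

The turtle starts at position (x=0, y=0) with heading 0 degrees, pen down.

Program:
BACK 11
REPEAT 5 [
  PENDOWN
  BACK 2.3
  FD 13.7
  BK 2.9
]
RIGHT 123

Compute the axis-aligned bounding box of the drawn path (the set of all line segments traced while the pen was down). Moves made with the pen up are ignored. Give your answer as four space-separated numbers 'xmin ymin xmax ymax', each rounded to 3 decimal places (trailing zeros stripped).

Answer: -13.3 0 34.4 0

Derivation:
Executing turtle program step by step:
Start: pos=(0,0), heading=0, pen down
BK 11: (0,0) -> (-11,0) [heading=0, draw]
REPEAT 5 [
  -- iteration 1/5 --
  PD: pen down
  BK 2.3: (-11,0) -> (-13.3,0) [heading=0, draw]
  FD 13.7: (-13.3,0) -> (0.4,0) [heading=0, draw]
  BK 2.9: (0.4,0) -> (-2.5,0) [heading=0, draw]
  -- iteration 2/5 --
  PD: pen down
  BK 2.3: (-2.5,0) -> (-4.8,0) [heading=0, draw]
  FD 13.7: (-4.8,0) -> (8.9,0) [heading=0, draw]
  BK 2.9: (8.9,0) -> (6,0) [heading=0, draw]
  -- iteration 3/5 --
  PD: pen down
  BK 2.3: (6,0) -> (3.7,0) [heading=0, draw]
  FD 13.7: (3.7,0) -> (17.4,0) [heading=0, draw]
  BK 2.9: (17.4,0) -> (14.5,0) [heading=0, draw]
  -- iteration 4/5 --
  PD: pen down
  BK 2.3: (14.5,0) -> (12.2,0) [heading=0, draw]
  FD 13.7: (12.2,0) -> (25.9,0) [heading=0, draw]
  BK 2.9: (25.9,0) -> (23,0) [heading=0, draw]
  -- iteration 5/5 --
  PD: pen down
  BK 2.3: (23,0) -> (20.7,0) [heading=0, draw]
  FD 13.7: (20.7,0) -> (34.4,0) [heading=0, draw]
  BK 2.9: (34.4,0) -> (31.5,0) [heading=0, draw]
]
RT 123: heading 0 -> 237
Final: pos=(31.5,0), heading=237, 16 segment(s) drawn

Segment endpoints: x in {-13.3, -11, -4.8, -2.5, 0, 0.4, 3.7, 6, 8.9, 12.2, 14.5, 17.4, 20.7, 23, 25.9, 31.5, 34.4}, y in {0}
xmin=-13.3, ymin=0, xmax=34.4, ymax=0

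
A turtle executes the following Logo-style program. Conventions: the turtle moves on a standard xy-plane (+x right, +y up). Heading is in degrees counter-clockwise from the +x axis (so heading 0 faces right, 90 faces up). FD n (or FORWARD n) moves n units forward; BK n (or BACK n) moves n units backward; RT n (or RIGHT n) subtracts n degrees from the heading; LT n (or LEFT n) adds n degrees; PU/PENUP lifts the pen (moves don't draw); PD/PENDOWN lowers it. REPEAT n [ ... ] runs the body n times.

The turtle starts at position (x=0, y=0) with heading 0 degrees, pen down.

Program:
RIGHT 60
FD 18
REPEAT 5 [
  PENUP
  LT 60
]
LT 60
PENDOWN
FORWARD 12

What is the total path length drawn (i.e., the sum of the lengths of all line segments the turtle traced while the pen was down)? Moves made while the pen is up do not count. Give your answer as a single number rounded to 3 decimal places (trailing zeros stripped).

Executing turtle program step by step:
Start: pos=(0,0), heading=0, pen down
RT 60: heading 0 -> 300
FD 18: (0,0) -> (9,-15.588) [heading=300, draw]
REPEAT 5 [
  -- iteration 1/5 --
  PU: pen up
  LT 60: heading 300 -> 0
  -- iteration 2/5 --
  PU: pen up
  LT 60: heading 0 -> 60
  -- iteration 3/5 --
  PU: pen up
  LT 60: heading 60 -> 120
  -- iteration 4/5 --
  PU: pen up
  LT 60: heading 120 -> 180
  -- iteration 5/5 --
  PU: pen up
  LT 60: heading 180 -> 240
]
LT 60: heading 240 -> 300
PD: pen down
FD 12: (9,-15.588) -> (15,-25.981) [heading=300, draw]
Final: pos=(15,-25.981), heading=300, 2 segment(s) drawn

Segment lengths:
  seg 1: (0,0) -> (9,-15.588), length = 18
  seg 2: (9,-15.588) -> (15,-25.981), length = 12
Total = 30

Answer: 30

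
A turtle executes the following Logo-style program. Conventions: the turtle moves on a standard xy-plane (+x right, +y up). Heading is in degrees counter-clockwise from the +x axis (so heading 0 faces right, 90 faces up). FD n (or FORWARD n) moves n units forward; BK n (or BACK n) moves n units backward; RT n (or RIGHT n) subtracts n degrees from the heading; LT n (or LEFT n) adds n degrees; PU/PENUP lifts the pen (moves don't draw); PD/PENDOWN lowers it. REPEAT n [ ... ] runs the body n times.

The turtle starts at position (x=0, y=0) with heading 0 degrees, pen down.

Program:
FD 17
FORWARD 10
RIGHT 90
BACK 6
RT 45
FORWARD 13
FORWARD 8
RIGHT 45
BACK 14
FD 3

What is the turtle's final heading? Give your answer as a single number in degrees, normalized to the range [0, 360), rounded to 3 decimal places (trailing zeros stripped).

Answer: 180

Derivation:
Executing turtle program step by step:
Start: pos=(0,0), heading=0, pen down
FD 17: (0,0) -> (17,0) [heading=0, draw]
FD 10: (17,0) -> (27,0) [heading=0, draw]
RT 90: heading 0 -> 270
BK 6: (27,0) -> (27,6) [heading=270, draw]
RT 45: heading 270 -> 225
FD 13: (27,6) -> (17.808,-3.192) [heading=225, draw]
FD 8: (17.808,-3.192) -> (12.151,-8.849) [heading=225, draw]
RT 45: heading 225 -> 180
BK 14: (12.151,-8.849) -> (26.151,-8.849) [heading=180, draw]
FD 3: (26.151,-8.849) -> (23.151,-8.849) [heading=180, draw]
Final: pos=(23.151,-8.849), heading=180, 7 segment(s) drawn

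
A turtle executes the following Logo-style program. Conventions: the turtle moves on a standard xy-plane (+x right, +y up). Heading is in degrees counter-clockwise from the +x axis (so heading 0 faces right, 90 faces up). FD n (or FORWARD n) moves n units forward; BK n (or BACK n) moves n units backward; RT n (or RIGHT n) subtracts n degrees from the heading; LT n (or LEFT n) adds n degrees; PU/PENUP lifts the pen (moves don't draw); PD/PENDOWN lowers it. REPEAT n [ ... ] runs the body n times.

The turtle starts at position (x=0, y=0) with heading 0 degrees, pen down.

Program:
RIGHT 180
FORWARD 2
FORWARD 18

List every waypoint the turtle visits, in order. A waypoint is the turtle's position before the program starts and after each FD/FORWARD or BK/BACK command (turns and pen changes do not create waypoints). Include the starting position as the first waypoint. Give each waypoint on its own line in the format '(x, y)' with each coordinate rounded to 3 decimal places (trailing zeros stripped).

Answer: (0, 0)
(-2, 0)
(-20, 0)

Derivation:
Executing turtle program step by step:
Start: pos=(0,0), heading=0, pen down
RT 180: heading 0 -> 180
FD 2: (0,0) -> (-2,0) [heading=180, draw]
FD 18: (-2,0) -> (-20,0) [heading=180, draw]
Final: pos=(-20,0), heading=180, 2 segment(s) drawn
Waypoints (3 total):
(0, 0)
(-2, 0)
(-20, 0)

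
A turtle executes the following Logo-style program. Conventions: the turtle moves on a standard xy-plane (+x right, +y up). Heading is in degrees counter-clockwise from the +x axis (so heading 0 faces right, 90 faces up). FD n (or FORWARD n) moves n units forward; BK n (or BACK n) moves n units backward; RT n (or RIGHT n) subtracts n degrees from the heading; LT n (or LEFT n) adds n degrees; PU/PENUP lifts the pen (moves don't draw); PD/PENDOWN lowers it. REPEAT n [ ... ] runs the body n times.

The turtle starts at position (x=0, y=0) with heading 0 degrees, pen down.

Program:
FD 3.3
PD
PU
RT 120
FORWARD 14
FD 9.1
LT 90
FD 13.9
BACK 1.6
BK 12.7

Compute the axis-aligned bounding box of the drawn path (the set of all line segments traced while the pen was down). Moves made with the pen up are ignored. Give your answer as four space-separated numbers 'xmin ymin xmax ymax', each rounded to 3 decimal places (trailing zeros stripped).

Answer: 0 0 3.3 0

Derivation:
Executing turtle program step by step:
Start: pos=(0,0), heading=0, pen down
FD 3.3: (0,0) -> (3.3,0) [heading=0, draw]
PD: pen down
PU: pen up
RT 120: heading 0 -> 240
FD 14: (3.3,0) -> (-3.7,-12.124) [heading=240, move]
FD 9.1: (-3.7,-12.124) -> (-8.25,-20.005) [heading=240, move]
LT 90: heading 240 -> 330
FD 13.9: (-8.25,-20.005) -> (3.788,-26.955) [heading=330, move]
BK 1.6: (3.788,-26.955) -> (2.402,-26.155) [heading=330, move]
BK 12.7: (2.402,-26.155) -> (-8.596,-19.805) [heading=330, move]
Final: pos=(-8.596,-19.805), heading=330, 1 segment(s) drawn

Segment endpoints: x in {0, 3.3}, y in {0}
xmin=0, ymin=0, xmax=3.3, ymax=0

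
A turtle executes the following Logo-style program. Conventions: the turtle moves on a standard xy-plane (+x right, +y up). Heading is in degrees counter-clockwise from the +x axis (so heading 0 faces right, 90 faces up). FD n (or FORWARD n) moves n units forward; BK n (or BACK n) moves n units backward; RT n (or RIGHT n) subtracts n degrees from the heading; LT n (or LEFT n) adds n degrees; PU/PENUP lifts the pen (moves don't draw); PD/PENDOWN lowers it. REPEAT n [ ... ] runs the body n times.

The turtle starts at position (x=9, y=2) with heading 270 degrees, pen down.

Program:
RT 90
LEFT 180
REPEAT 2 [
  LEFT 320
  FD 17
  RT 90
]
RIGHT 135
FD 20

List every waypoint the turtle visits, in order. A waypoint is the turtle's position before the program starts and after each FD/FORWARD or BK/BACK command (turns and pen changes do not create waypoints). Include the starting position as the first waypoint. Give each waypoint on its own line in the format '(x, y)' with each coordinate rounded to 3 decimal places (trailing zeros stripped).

Answer: (9, 2)
(22.023, -8.927)
(5.281, -11.879)
(21.664, -23.351)

Derivation:
Executing turtle program step by step:
Start: pos=(9,2), heading=270, pen down
RT 90: heading 270 -> 180
LT 180: heading 180 -> 0
REPEAT 2 [
  -- iteration 1/2 --
  LT 320: heading 0 -> 320
  FD 17: (9,2) -> (22.023,-8.927) [heading=320, draw]
  RT 90: heading 320 -> 230
  -- iteration 2/2 --
  LT 320: heading 230 -> 190
  FD 17: (22.023,-8.927) -> (5.281,-11.879) [heading=190, draw]
  RT 90: heading 190 -> 100
]
RT 135: heading 100 -> 325
FD 20: (5.281,-11.879) -> (21.664,-23.351) [heading=325, draw]
Final: pos=(21.664,-23.351), heading=325, 3 segment(s) drawn
Waypoints (4 total):
(9, 2)
(22.023, -8.927)
(5.281, -11.879)
(21.664, -23.351)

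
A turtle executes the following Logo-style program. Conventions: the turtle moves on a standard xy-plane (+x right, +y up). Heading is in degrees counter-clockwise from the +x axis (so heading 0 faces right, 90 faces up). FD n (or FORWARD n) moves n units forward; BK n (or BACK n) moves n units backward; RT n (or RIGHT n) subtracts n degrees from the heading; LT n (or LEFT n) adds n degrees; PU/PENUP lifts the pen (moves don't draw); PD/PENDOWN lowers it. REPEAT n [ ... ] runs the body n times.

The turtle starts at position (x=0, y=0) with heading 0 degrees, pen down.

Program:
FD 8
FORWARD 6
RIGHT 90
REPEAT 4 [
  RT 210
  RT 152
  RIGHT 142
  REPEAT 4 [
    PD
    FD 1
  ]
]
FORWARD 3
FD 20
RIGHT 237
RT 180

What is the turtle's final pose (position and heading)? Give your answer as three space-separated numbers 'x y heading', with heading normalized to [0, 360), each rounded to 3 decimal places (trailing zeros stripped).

Answer: 27.519 22.607 357

Derivation:
Executing turtle program step by step:
Start: pos=(0,0), heading=0, pen down
FD 8: (0,0) -> (8,0) [heading=0, draw]
FD 6: (8,0) -> (14,0) [heading=0, draw]
RT 90: heading 0 -> 270
REPEAT 4 [
  -- iteration 1/4 --
  RT 210: heading 270 -> 60
  RT 152: heading 60 -> 268
  RT 142: heading 268 -> 126
  REPEAT 4 [
    -- iteration 1/4 --
    PD: pen down
    FD 1: (14,0) -> (13.412,0.809) [heading=126, draw]
    -- iteration 2/4 --
    PD: pen down
    FD 1: (13.412,0.809) -> (12.824,1.618) [heading=126, draw]
    -- iteration 3/4 --
    PD: pen down
    FD 1: (12.824,1.618) -> (12.237,2.427) [heading=126, draw]
    -- iteration 4/4 --
    PD: pen down
    FD 1: (12.237,2.427) -> (11.649,3.236) [heading=126, draw]
  ]
  -- iteration 2/4 --
  RT 210: heading 126 -> 276
  RT 152: heading 276 -> 124
  RT 142: heading 124 -> 342
  REPEAT 4 [
    -- iteration 1/4 --
    PD: pen down
    FD 1: (11.649,3.236) -> (12.6,2.927) [heading=342, draw]
    -- iteration 2/4 --
    PD: pen down
    FD 1: (12.6,2.927) -> (13.551,2.618) [heading=342, draw]
    -- iteration 3/4 --
    PD: pen down
    FD 1: (13.551,2.618) -> (14.502,2.309) [heading=342, draw]
    -- iteration 4/4 --
    PD: pen down
    FD 1: (14.502,2.309) -> (15.453,2) [heading=342, draw]
  ]
  -- iteration 3/4 --
  RT 210: heading 342 -> 132
  RT 152: heading 132 -> 340
  RT 142: heading 340 -> 198
  REPEAT 4 [
    -- iteration 1/4 --
    PD: pen down
    FD 1: (15.453,2) -> (14.502,1.691) [heading=198, draw]
    -- iteration 2/4 --
    PD: pen down
    FD 1: (14.502,1.691) -> (13.551,1.382) [heading=198, draw]
    -- iteration 3/4 --
    PD: pen down
    FD 1: (13.551,1.382) -> (12.6,1.073) [heading=198, draw]
    -- iteration 4/4 --
    PD: pen down
    FD 1: (12.6,1.073) -> (11.649,0.764) [heading=198, draw]
  ]
  -- iteration 4/4 --
  RT 210: heading 198 -> 348
  RT 152: heading 348 -> 196
  RT 142: heading 196 -> 54
  REPEAT 4 [
    -- iteration 1/4 --
    PD: pen down
    FD 1: (11.649,0.764) -> (12.237,1.573) [heading=54, draw]
    -- iteration 2/4 --
    PD: pen down
    FD 1: (12.237,1.573) -> (12.824,2.382) [heading=54, draw]
    -- iteration 3/4 --
    PD: pen down
    FD 1: (12.824,2.382) -> (13.412,3.191) [heading=54, draw]
    -- iteration 4/4 --
    PD: pen down
    FD 1: (13.412,3.191) -> (14,4) [heading=54, draw]
  ]
]
FD 3: (14,4) -> (15.763,6.427) [heading=54, draw]
FD 20: (15.763,6.427) -> (27.519,22.607) [heading=54, draw]
RT 237: heading 54 -> 177
RT 180: heading 177 -> 357
Final: pos=(27.519,22.607), heading=357, 20 segment(s) drawn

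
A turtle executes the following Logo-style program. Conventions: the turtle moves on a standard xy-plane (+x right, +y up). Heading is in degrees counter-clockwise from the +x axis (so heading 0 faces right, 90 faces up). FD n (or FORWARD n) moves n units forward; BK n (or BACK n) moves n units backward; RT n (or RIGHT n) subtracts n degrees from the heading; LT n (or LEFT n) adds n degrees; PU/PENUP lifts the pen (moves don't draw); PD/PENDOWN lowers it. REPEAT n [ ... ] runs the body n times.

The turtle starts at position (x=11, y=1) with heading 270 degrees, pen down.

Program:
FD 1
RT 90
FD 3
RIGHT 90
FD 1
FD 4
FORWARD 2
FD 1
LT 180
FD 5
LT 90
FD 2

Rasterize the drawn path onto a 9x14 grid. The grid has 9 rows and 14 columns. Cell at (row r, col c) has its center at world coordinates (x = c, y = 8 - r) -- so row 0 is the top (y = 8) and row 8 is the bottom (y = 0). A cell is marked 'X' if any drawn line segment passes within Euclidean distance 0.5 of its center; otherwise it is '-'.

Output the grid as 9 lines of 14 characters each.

Segment 0: (11,1) -> (11,0)
Segment 1: (11,0) -> (8,0)
Segment 2: (8,0) -> (8,1)
Segment 3: (8,1) -> (8,5)
Segment 4: (8,5) -> (8,7)
Segment 5: (8,7) -> (8,8)
Segment 6: (8,8) -> (8,3)
Segment 7: (8,3) -> (10,3)

Answer: --------X-----
--------X-----
--------X-----
--------X-----
--------X-----
--------XXX---
--------X-----
--------X--X--
--------XXXX--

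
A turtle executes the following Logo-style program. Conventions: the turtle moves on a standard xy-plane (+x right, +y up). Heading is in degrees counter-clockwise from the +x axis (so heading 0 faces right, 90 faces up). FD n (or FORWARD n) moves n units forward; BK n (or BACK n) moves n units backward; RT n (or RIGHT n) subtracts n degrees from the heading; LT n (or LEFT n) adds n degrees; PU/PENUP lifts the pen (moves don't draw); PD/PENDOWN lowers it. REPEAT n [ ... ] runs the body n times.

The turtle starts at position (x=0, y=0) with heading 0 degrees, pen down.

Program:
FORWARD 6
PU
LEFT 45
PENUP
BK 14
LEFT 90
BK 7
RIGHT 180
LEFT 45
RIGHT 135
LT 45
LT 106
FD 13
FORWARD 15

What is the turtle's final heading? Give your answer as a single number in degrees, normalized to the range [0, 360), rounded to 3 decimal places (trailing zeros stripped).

Executing turtle program step by step:
Start: pos=(0,0), heading=0, pen down
FD 6: (0,0) -> (6,0) [heading=0, draw]
PU: pen up
LT 45: heading 0 -> 45
PU: pen up
BK 14: (6,0) -> (-3.899,-9.899) [heading=45, move]
LT 90: heading 45 -> 135
BK 7: (-3.899,-9.899) -> (1.05,-14.849) [heading=135, move]
RT 180: heading 135 -> 315
LT 45: heading 315 -> 0
RT 135: heading 0 -> 225
LT 45: heading 225 -> 270
LT 106: heading 270 -> 16
FD 13: (1.05,-14.849) -> (13.547,-11.266) [heading=16, move]
FD 15: (13.547,-11.266) -> (27.966,-7.131) [heading=16, move]
Final: pos=(27.966,-7.131), heading=16, 1 segment(s) drawn

Answer: 16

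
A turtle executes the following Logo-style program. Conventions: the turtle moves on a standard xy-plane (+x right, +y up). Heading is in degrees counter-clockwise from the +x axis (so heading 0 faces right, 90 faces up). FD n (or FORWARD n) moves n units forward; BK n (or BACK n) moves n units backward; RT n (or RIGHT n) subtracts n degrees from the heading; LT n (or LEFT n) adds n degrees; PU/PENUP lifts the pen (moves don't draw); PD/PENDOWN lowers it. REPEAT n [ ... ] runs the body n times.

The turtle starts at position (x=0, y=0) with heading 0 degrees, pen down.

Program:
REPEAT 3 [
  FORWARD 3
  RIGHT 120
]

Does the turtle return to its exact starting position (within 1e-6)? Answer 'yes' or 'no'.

Answer: yes

Derivation:
Executing turtle program step by step:
Start: pos=(0,0), heading=0, pen down
REPEAT 3 [
  -- iteration 1/3 --
  FD 3: (0,0) -> (3,0) [heading=0, draw]
  RT 120: heading 0 -> 240
  -- iteration 2/3 --
  FD 3: (3,0) -> (1.5,-2.598) [heading=240, draw]
  RT 120: heading 240 -> 120
  -- iteration 3/3 --
  FD 3: (1.5,-2.598) -> (0,0) [heading=120, draw]
  RT 120: heading 120 -> 0
]
Final: pos=(0,0), heading=0, 3 segment(s) drawn

Start position: (0, 0)
Final position: (0, 0)
Distance = 0; < 1e-6 -> CLOSED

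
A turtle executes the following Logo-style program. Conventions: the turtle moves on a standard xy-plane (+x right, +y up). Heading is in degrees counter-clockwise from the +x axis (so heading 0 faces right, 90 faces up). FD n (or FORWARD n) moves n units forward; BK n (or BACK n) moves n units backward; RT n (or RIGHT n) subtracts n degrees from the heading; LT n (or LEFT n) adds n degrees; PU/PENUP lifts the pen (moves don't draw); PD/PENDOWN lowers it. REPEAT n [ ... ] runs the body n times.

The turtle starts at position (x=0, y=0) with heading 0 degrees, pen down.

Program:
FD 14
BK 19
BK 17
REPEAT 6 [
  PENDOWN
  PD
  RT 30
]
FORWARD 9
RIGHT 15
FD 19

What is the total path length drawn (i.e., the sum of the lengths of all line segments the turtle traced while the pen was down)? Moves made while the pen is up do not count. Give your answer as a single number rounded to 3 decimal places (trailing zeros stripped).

Executing turtle program step by step:
Start: pos=(0,0), heading=0, pen down
FD 14: (0,0) -> (14,0) [heading=0, draw]
BK 19: (14,0) -> (-5,0) [heading=0, draw]
BK 17: (-5,0) -> (-22,0) [heading=0, draw]
REPEAT 6 [
  -- iteration 1/6 --
  PD: pen down
  PD: pen down
  RT 30: heading 0 -> 330
  -- iteration 2/6 --
  PD: pen down
  PD: pen down
  RT 30: heading 330 -> 300
  -- iteration 3/6 --
  PD: pen down
  PD: pen down
  RT 30: heading 300 -> 270
  -- iteration 4/6 --
  PD: pen down
  PD: pen down
  RT 30: heading 270 -> 240
  -- iteration 5/6 --
  PD: pen down
  PD: pen down
  RT 30: heading 240 -> 210
  -- iteration 6/6 --
  PD: pen down
  PD: pen down
  RT 30: heading 210 -> 180
]
FD 9: (-22,0) -> (-31,0) [heading=180, draw]
RT 15: heading 180 -> 165
FD 19: (-31,0) -> (-49.353,4.918) [heading=165, draw]
Final: pos=(-49.353,4.918), heading=165, 5 segment(s) drawn

Segment lengths:
  seg 1: (0,0) -> (14,0), length = 14
  seg 2: (14,0) -> (-5,0), length = 19
  seg 3: (-5,0) -> (-22,0), length = 17
  seg 4: (-22,0) -> (-31,0), length = 9
  seg 5: (-31,0) -> (-49.353,4.918), length = 19
Total = 78

Answer: 78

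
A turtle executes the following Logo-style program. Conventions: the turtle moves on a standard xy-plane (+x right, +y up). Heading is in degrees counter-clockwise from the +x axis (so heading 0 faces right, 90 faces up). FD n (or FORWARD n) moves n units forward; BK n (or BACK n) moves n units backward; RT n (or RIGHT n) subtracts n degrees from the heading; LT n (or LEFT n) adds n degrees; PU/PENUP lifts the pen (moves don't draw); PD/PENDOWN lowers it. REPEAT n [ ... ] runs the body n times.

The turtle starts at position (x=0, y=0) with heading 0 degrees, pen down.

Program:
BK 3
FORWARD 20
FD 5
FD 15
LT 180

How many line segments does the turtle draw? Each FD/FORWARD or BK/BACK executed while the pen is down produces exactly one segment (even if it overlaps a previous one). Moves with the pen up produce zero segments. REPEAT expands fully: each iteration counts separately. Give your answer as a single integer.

Answer: 4

Derivation:
Executing turtle program step by step:
Start: pos=(0,0), heading=0, pen down
BK 3: (0,0) -> (-3,0) [heading=0, draw]
FD 20: (-3,0) -> (17,0) [heading=0, draw]
FD 5: (17,0) -> (22,0) [heading=0, draw]
FD 15: (22,0) -> (37,0) [heading=0, draw]
LT 180: heading 0 -> 180
Final: pos=(37,0), heading=180, 4 segment(s) drawn
Segments drawn: 4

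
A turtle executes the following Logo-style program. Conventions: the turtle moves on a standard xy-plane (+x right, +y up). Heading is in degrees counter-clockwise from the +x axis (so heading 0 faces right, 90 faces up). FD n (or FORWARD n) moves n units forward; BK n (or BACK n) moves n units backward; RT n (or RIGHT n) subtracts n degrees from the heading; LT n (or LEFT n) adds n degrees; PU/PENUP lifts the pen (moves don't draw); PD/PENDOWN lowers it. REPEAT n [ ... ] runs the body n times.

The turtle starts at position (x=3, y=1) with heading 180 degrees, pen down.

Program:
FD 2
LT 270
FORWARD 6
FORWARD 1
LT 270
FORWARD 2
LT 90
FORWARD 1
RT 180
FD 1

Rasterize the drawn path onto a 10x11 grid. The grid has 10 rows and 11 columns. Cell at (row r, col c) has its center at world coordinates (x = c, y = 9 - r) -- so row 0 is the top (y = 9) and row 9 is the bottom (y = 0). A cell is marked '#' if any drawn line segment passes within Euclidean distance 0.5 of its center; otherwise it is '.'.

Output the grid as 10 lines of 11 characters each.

Segment 0: (3,1) -> (1,1)
Segment 1: (1,1) -> (1,7)
Segment 2: (1,7) -> (1,8)
Segment 3: (1,8) -> (3,8)
Segment 4: (3,8) -> (3,9)
Segment 5: (3,9) -> (3,8)

Answer: ...#.......
.###.......
.#.........
.#.........
.#.........
.#.........
.#.........
.#.........
.###.......
...........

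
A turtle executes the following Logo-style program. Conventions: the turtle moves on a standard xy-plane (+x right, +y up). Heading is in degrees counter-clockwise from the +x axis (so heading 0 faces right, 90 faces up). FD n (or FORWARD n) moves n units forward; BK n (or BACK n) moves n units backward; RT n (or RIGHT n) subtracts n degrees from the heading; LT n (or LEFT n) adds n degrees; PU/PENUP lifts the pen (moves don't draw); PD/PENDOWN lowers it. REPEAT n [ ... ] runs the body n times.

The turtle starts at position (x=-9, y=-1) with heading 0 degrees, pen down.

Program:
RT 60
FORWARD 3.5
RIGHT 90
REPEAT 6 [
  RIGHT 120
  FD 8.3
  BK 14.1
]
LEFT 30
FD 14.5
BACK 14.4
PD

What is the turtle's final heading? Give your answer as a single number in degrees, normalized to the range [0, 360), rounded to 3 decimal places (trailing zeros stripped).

Answer: 240

Derivation:
Executing turtle program step by step:
Start: pos=(-9,-1), heading=0, pen down
RT 60: heading 0 -> 300
FD 3.5: (-9,-1) -> (-7.25,-4.031) [heading=300, draw]
RT 90: heading 300 -> 210
REPEAT 6 [
  -- iteration 1/6 --
  RT 120: heading 210 -> 90
  FD 8.3: (-7.25,-4.031) -> (-7.25,4.269) [heading=90, draw]
  BK 14.1: (-7.25,4.269) -> (-7.25,-9.831) [heading=90, draw]
  -- iteration 2/6 --
  RT 120: heading 90 -> 330
  FD 8.3: (-7.25,-9.831) -> (-0.062,-13.981) [heading=330, draw]
  BK 14.1: (-0.062,-13.981) -> (-12.273,-6.931) [heading=330, draw]
  -- iteration 3/6 --
  RT 120: heading 330 -> 210
  FD 8.3: (-12.273,-6.931) -> (-19.461,-11.081) [heading=210, draw]
  BK 14.1: (-19.461,-11.081) -> (-7.25,-4.031) [heading=210, draw]
  -- iteration 4/6 --
  RT 120: heading 210 -> 90
  FD 8.3: (-7.25,-4.031) -> (-7.25,4.269) [heading=90, draw]
  BK 14.1: (-7.25,4.269) -> (-7.25,-9.831) [heading=90, draw]
  -- iteration 5/6 --
  RT 120: heading 90 -> 330
  FD 8.3: (-7.25,-9.831) -> (-0.062,-13.981) [heading=330, draw]
  BK 14.1: (-0.062,-13.981) -> (-12.273,-6.931) [heading=330, draw]
  -- iteration 6/6 --
  RT 120: heading 330 -> 210
  FD 8.3: (-12.273,-6.931) -> (-19.461,-11.081) [heading=210, draw]
  BK 14.1: (-19.461,-11.081) -> (-7.25,-4.031) [heading=210, draw]
]
LT 30: heading 210 -> 240
FD 14.5: (-7.25,-4.031) -> (-14.5,-16.588) [heading=240, draw]
BK 14.4: (-14.5,-16.588) -> (-7.3,-4.118) [heading=240, draw]
PD: pen down
Final: pos=(-7.3,-4.118), heading=240, 15 segment(s) drawn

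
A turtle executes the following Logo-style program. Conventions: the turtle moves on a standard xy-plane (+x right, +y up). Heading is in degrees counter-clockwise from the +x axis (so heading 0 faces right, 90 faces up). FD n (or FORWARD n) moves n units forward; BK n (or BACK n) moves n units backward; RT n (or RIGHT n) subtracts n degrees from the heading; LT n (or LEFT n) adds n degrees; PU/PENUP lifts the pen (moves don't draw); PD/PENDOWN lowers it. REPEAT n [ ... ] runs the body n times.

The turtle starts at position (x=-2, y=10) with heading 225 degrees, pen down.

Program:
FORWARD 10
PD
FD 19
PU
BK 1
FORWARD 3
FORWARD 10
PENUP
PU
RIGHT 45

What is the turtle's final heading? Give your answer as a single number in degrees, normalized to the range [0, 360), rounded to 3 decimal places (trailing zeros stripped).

Answer: 180

Derivation:
Executing turtle program step by step:
Start: pos=(-2,10), heading=225, pen down
FD 10: (-2,10) -> (-9.071,2.929) [heading=225, draw]
PD: pen down
FD 19: (-9.071,2.929) -> (-22.506,-10.506) [heading=225, draw]
PU: pen up
BK 1: (-22.506,-10.506) -> (-21.799,-9.799) [heading=225, move]
FD 3: (-21.799,-9.799) -> (-23.92,-11.92) [heading=225, move]
FD 10: (-23.92,-11.92) -> (-30.991,-18.991) [heading=225, move]
PU: pen up
PU: pen up
RT 45: heading 225 -> 180
Final: pos=(-30.991,-18.991), heading=180, 2 segment(s) drawn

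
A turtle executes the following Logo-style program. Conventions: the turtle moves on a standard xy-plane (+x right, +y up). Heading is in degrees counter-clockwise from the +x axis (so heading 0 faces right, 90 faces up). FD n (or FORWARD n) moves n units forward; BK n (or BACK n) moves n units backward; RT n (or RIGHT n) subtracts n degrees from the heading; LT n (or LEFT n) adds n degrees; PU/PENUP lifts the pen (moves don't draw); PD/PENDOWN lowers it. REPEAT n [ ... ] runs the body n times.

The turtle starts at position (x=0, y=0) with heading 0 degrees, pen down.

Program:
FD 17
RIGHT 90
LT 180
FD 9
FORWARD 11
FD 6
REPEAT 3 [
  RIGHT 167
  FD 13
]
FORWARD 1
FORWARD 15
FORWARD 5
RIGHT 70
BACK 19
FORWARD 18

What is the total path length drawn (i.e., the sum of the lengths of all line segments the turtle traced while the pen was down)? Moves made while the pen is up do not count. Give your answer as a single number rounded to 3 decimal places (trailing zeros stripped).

Answer: 140

Derivation:
Executing turtle program step by step:
Start: pos=(0,0), heading=0, pen down
FD 17: (0,0) -> (17,0) [heading=0, draw]
RT 90: heading 0 -> 270
LT 180: heading 270 -> 90
FD 9: (17,0) -> (17,9) [heading=90, draw]
FD 11: (17,9) -> (17,20) [heading=90, draw]
FD 6: (17,20) -> (17,26) [heading=90, draw]
REPEAT 3 [
  -- iteration 1/3 --
  RT 167: heading 90 -> 283
  FD 13: (17,26) -> (19.924,13.333) [heading=283, draw]
  -- iteration 2/3 --
  RT 167: heading 283 -> 116
  FD 13: (19.924,13.333) -> (14.226,25.018) [heading=116, draw]
  -- iteration 3/3 --
  RT 167: heading 116 -> 309
  FD 13: (14.226,25.018) -> (22.407,14.915) [heading=309, draw]
]
FD 1: (22.407,14.915) -> (23.036,14.137) [heading=309, draw]
FD 15: (23.036,14.137) -> (32.476,2.48) [heading=309, draw]
FD 5: (32.476,2.48) -> (35.622,-1.405) [heading=309, draw]
RT 70: heading 309 -> 239
BK 19: (35.622,-1.405) -> (45.408,14.881) [heading=239, draw]
FD 18: (45.408,14.881) -> (36.137,-0.548) [heading=239, draw]
Final: pos=(36.137,-0.548), heading=239, 12 segment(s) drawn

Segment lengths:
  seg 1: (0,0) -> (17,0), length = 17
  seg 2: (17,0) -> (17,9), length = 9
  seg 3: (17,9) -> (17,20), length = 11
  seg 4: (17,20) -> (17,26), length = 6
  seg 5: (17,26) -> (19.924,13.333), length = 13
  seg 6: (19.924,13.333) -> (14.226,25.018), length = 13
  seg 7: (14.226,25.018) -> (22.407,14.915), length = 13
  seg 8: (22.407,14.915) -> (23.036,14.137), length = 1
  seg 9: (23.036,14.137) -> (32.476,2.48), length = 15
  seg 10: (32.476,2.48) -> (35.622,-1.405), length = 5
  seg 11: (35.622,-1.405) -> (45.408,14.881), length = 19
  seg 12: (45.408,14.881) -> (36.137,-0.548), length = 18
Total = 140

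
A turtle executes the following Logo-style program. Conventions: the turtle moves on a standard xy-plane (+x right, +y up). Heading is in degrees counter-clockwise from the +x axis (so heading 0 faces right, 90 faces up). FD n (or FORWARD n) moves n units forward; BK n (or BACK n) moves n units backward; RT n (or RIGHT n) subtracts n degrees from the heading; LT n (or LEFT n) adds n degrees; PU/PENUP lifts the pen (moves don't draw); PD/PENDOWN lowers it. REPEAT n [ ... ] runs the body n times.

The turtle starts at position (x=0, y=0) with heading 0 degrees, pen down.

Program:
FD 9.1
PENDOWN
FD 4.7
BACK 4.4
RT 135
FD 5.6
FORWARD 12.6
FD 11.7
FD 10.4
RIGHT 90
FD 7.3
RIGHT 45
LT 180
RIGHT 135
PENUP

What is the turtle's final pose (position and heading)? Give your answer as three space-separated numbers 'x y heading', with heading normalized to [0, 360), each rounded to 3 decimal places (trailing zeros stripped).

Answer: -24.258 -23.335 135

Derivation:
Executing turtle program step by step:
Start: pos=(0,0), heading=0, pen down
FD 9.1: (0,0) -> (9.1,0) [heading=0, draw]
PD: pen down
FD 4.7: (9.1,0) -> (13.8,0) [heading=0, draw]
BK 4.4: (13.8,0) -> (9.4,0) [heading=0, draw]
RT 135: heading 0 -> 225
FD 5.6: (9.4,0) -> (5.44,-3.96) [heading=225, draw]
FD 12.6: (5.44,-3.96) -> (-3.469,-12.869) [heading=225, draw]
FD 11.7: (-3.469,-12.869) -> (-11.742,-21.142) [heading=225, draw]
FD 10.4: (-11.742,-21.142) -> (-19.096,-28.496) [heading=225, draw]
RT 90: heading 225 -> 135
FD 7.3: (-19.096,-28.496) -> (-24.258,-23.335) [heading=135, draw]
RT 45: heading 135 -> 90
LT 180: heading 90 -> 270
RT 135: heading 270 -> 135
PU: pen up
Final: pos=(-24.258,-23.335), heading=135, 8 segment(s) drawn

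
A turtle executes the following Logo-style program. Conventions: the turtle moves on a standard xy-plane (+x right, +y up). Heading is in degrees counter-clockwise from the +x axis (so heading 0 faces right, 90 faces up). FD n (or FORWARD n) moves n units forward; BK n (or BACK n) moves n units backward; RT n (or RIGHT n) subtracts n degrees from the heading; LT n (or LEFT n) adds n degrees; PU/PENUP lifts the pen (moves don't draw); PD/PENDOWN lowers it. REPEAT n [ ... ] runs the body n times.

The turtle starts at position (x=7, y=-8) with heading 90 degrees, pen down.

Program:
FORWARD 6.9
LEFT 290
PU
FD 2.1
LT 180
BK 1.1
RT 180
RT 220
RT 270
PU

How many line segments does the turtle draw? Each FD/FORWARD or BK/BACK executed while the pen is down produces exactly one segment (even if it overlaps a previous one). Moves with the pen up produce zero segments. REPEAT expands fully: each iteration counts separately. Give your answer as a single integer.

Answer: 1

Derivation:
Executing turtle program step by step:
Start: pos=(7,-8), heading=90, pen down
FD 6.9: (7,-8) -> (7,-1.1) [heading=90, draw]
LT 290: heading 90 -> 20
PU: pen up
FD 2.1: (7,-1.1) -> (8.973,-0.382) [heading=20, move]
LT 180: heading 20 -> 200
BK 1.1: (8.973,-0.382) -> (10.007,-0.006) [heading=200, move]
RT 180: heading 200 -> 20
RT 220: heading 20 -> 160
RT 270: heading 160 -> 250
PU: pen up
Final: pos=(10.007,-0.006), heading=250, 1 segment(s) drawn
Segments drawn: 1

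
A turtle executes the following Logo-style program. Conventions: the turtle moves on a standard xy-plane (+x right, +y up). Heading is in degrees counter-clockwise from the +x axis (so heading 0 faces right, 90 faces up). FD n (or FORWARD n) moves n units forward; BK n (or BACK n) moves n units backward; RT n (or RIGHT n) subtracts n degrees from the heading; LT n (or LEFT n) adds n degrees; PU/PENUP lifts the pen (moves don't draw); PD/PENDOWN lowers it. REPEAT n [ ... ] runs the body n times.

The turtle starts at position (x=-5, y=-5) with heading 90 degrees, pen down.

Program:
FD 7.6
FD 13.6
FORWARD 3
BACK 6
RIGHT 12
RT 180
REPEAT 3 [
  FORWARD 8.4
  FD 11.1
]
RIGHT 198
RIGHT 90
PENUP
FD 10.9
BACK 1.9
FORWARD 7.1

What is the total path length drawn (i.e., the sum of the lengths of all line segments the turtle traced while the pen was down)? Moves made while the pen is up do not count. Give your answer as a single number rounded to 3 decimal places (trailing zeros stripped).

Executing turtle program step by step:
Start: pos=(-5,-5), heading=90, pen down
FD 7.6: (-5,-5) -> (-5,2.6) [heading=90, draw]
FD 13.6: (-5,2.6) -> (-5,16.2) [heading=90, draw]
FD 3: (-5,16.2) -> (-5,19.2) [heading=90, draw]
BK 6: (-5,19.2) -> (-5,13.2) [heading=90, draw]
RT 12: heading 90 -> 78
RT 180: heading 78 -> 258
REPEAT 3 [
  -- iteration 1/3 --
  FD 8.4: (-5,13.2) -> (-6.746,4.984) [heading=258, draw]
  FD 11.1: (-6.746,4.984) -> (-9.054,-5.874) [heading=258, draw]
  -- iteration 2/3 --
  FD 8.4: (-9.054,-5.874) -> (-10.801,-14.09) [heading=258, draw]
  FD 11.1: (-10.801,-14.09) -> (-13.109,-24.948) [heading=258, draw]
  -- iteration 3/3 --
  FD 8.4: (-13.109,-24.948) -> (-14.855,-33.164) [heading=258, draw]
  FD 11.1: (-14.855,-33.164) -> (-17.163,-44.022) [heading=258, draw]
]
RT 198: heading 258 -> 60
RT 90: heading 60 -> 330
PU: pen up
FD 10.9: (-17.163,-44.022) -> (-7.723,-49.472) [heading=330, move]
BK 1.9: (-7.723,-49.472) -> (-9.369,-48.522) [heading=330, move]
FD 7.1: (-9.369,-48.522) -> (-3.22,-52.072) [heading=330, move]
Final: pos=(-3.22,-52.072), heading=330, 10 segment(s) drawn

Segment lengths:
  seg 1: (-5,-5) -> (-5,2.6), length = 7.6
  seg 2: (-5,2.6) -> (-5,16.2), length = 13.6
  seg 3: (-5,16.2) -> (-5,19.2), length = 3
  seg 4: (-5,19.2) -> (-5,13.2), length = 6
  seg 5: (-5,13.2) -> (-6.746,4.984), length = 8.4
  seg 6: (-6.746,4.984) -> (-9.054,-5.874), length = 11.1
  seg 7: (-9.054,-5.874) -> (-10.801,-14.09), length = 8.4
  seg 8: (-10.801,-14.09) -> (-13.109,-24.948), length = 11.1
  seg 9: (-13.109,-24.948) -> (-14.855,-33.164), length = 8.4
  seg 10: (-14.855,-33.164) -> (-17.163,-44.022), length = 11.1
Total = 88.7

Answer: 88.7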